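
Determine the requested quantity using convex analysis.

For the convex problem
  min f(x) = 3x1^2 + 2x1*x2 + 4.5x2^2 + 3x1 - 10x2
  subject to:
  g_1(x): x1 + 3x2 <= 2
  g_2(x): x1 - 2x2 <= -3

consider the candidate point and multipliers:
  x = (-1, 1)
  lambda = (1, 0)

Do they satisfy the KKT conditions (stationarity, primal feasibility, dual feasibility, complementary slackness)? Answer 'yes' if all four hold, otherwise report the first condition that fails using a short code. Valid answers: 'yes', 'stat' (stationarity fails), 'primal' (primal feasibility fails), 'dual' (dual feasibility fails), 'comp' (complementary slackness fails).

Gradient of f: grad f(x) = Q x + c = (-1, -3)
Constraint values g_i(x) = a_i^T x - b_i:
  g_1((-1, 1)) = 0
  g_2((-1, 1)) = 0
Stationarity residual: grad f(x) + sum_i lambda_i a_i = (0, 0)
  -> stationarity OK
Primal feasibility (all g_i <= 0): OK
Dual feasibility (all lambda_i >= 0): OK
Complementary slackness (lambda_i * g_i(x) = 0 for all i): OK

Verdict: yes, KKT holds.

yes


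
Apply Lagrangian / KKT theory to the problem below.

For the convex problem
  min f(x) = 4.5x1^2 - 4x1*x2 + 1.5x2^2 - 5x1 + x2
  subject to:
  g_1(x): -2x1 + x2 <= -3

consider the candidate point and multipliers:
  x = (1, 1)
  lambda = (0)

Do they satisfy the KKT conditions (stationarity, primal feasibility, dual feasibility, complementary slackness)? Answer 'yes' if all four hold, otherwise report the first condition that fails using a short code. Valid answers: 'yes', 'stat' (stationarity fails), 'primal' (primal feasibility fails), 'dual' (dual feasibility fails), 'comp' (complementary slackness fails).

Gradient of f: grad f(x) = Q x + c = (0, 0)
Constraint values g_i(x) = a_i^T x - b_i:
  g_1((1, 1)) = 2
Stationarity residual: grad f(x) + sum_i lambda_i a_i = (0, 0)
  -> stationarity OK
Primal feasibility (all g_i <= 0): FAILS
Dual feasibility (all lambda_i >= 0): OK
Complementary slackness (lambda_i * g_i(x) = 0 for all i): OK

Verdict: the first failing condition is primal_feasibility -> primal.

primal


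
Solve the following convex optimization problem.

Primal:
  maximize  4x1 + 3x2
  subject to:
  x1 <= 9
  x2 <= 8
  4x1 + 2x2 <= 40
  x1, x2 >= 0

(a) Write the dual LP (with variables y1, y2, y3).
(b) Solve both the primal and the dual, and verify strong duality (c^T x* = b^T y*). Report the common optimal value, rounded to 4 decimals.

The standard primal-dual pair for 'max c^T x s.t. A x <= b, x >= 0' is:
  Dual:  min b^T y  s.t.  A^T y >= c,  y >= 0.

So the dual LP is:
  minimize  9y1 + 8y2 + 40y3
  subject to:
    y1 + 4y3 >= 4
    y2 + 2y3 >= 3
    y1, y2, y3 >= 0

Solving the primal: x* = (6, 8).
  primal value c^T x* = 48.
Solving the dual: y* = (0, 1, 1).
  dual value b^T y* = 48.
Strong duality: c^T x* = b^T y*. Confirmed.

48


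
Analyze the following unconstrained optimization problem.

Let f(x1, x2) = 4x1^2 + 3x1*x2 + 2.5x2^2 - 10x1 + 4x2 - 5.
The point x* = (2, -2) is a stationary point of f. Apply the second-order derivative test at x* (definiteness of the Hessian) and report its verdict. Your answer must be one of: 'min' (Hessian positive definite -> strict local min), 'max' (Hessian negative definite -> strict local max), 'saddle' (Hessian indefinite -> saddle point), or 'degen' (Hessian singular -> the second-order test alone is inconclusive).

Compute the Hessian H = grad^2 f:
  H = [[8, 3], [3, 5]]
Verify stationarity: grad f(x*) = H x* + g = (0, 0).
Eigenvalues of H: 3.1459, 9.8541.
Both eigenvalues > 0, so H is positive definite -> x* is a strict local min.

min


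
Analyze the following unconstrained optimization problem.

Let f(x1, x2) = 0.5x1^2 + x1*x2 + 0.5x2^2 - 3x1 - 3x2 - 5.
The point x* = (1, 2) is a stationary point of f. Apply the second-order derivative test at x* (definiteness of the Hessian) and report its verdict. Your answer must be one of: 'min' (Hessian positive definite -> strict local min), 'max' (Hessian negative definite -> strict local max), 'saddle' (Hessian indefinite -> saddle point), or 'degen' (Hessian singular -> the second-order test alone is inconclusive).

Compute the Hessian H = grad^2 f:
  H = [[1, 1], [1, 1]]
Verify stationarity: grad f(x*) = H x* + g = (0, 0).
Eigenvalues of H: 0, 2.
H has a zero eigenvalue (singular; positive semidefinite but not definite), so H is neither positive definite, negative definite, nor indefinite. The second-order test alone is inconclusive -> degen.
(Indeed, f is constant along the null direction of H through x*, so x* is not a strict local extremum.)

degen


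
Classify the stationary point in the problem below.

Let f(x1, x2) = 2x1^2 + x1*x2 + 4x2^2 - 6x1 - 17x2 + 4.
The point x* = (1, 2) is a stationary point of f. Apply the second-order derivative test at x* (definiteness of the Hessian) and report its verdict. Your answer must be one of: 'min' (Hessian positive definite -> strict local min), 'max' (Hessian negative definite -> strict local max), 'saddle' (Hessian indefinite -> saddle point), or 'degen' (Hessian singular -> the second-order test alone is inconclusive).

Compute the Hessian H = grad^2 f:
  H = [[4, 1], [1, 8]]
Verify stationarity: grad f(x*) = H x* + g = (0, 0).
Eigenvalues of H: 3.7639, 8.2361.
Both eigenvalues > 0, so H is positive definite -> x* is a strict local min.

min


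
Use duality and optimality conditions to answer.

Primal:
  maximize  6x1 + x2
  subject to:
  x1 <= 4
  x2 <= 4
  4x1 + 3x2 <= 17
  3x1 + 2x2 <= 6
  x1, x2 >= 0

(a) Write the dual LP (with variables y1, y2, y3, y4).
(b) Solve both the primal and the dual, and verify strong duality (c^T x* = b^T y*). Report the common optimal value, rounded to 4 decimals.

The standard primal-dual pair for 'max c^T x s.t. A x <= b, x >= 0' is:
  Dual:  min b^T y  s.t.  A^T y >= c,  y >= 0.

So the dual LP is:
  minimize  4y1 + 4y2 + 17y3 + 6y4
  subject to:
    y1 + 4y3 + 3y4 >= 6
    y2 + 3y3 + 2y4 >= 1
    y1, y2, y3, y4 >= 0

Solving the primal: x* = (2, 0).
  primal value c^T x* = 12.
Solving the dual: y* = (0, 0, 0, 2).
  dual value b^T y* = 12.
Strong duality: c^T x* = b^T y*. Confirmed.

12


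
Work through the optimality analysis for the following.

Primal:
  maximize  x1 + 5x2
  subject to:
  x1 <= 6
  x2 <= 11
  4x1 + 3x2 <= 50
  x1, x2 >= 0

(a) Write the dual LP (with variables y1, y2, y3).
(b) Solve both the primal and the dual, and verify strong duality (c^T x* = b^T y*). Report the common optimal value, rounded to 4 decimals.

The standard primal-dual pair for 'max c^T x s.t. A x <= b, x >= 0' is:
  Dual:  min b^T y  s.t.  A^T y >= c,  y >= 0.

So the dual LP is:
  minimize  6y1 + 11y2 + 50y3
  subject to:
    y1 + 4y3 >= 1
    y2 + 3y3 >= 5
    y1, y2, y3 >= 0

Solving the primal: x* = (4.25, 11).
  primal value c^T x* = 59.25.
Solving the dual: y* = (0, 4.25, 0.25).
  dual value b^T y* = 59.25.
Strong duality: c^T x* = b^T y*. Confirmed.

59.25


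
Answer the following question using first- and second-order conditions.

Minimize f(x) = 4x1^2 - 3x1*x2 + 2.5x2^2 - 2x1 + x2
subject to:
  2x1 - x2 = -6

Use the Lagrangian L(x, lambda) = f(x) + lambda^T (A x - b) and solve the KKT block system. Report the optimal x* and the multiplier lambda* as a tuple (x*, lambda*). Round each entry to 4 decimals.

Form the Lagrangian:
  L(x, lambda) = (1/2) x^T Q x + c^T x + lambda^T (A x - b)
Stationarity (grad_x L = 0): Q x + c + A^T lambda = 0.
Primal feasibility: A x = b.

This gives the KKT block system:
  [ Q   A^T ] [ x     ]   [-c ]
  [ A    0  ] [ lambda ] = [ b ]

Solving the linear system:
  x*      = (-2.625, 0.75)
  lambda* = (12.625)
  f(x*)   = 40.875

x* = (-2.625, 0.75), lambda* = (12.625)


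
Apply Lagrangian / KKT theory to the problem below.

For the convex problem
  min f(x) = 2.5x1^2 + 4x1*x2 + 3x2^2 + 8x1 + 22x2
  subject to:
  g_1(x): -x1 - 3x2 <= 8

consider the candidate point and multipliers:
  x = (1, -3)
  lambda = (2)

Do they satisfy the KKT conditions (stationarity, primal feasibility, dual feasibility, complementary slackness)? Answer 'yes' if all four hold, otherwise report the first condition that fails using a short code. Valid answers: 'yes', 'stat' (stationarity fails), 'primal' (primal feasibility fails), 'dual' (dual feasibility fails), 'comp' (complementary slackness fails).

Gradient of f: grad f(x) = Q x + c = (1, 8)
Constraint values g_i(x) = a_i^T x - b_i:
  g_1((1, -3)) = 0
Stationarity residual: grad f(x) + sum_i lambda_i a_i = (-1, 2)
  -> stationarity FAILS
Primal feasibility (all g_i <= 0): OK
Dual feasibility (all lambda_i >= 0): OK
Complementary slackness (lambda_i * g_i(x) = 0 for all i): OK

Verdict: the first failing condition is stationarity -> stat.

stat


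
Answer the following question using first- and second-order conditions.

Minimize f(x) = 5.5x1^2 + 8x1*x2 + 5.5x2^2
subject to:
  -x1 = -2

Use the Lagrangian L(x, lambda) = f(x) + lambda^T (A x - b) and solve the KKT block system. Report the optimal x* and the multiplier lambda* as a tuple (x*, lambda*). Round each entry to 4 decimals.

Form the Lagrangian:
  L(x, lambda) = (1/2) x^T Q x + c^T x + lambda^T (A x - b)
Stationarity (grad_x L = 0): Q x + c + A^T lambda = 0.
Primal feasibility: A x = b.

This gives the KKT block system:
  [ Q   A^T ] [ x     ]   [-c ]
  [ A    0  ] [ lambda ] = [ b ]

Solving the linear system:
  x*      = (2, -1.4545)
  lambda* = (10.3636)
  f(x*)   = 10.3636

x* = (2, -1.4545), lambda* = (10.3636)


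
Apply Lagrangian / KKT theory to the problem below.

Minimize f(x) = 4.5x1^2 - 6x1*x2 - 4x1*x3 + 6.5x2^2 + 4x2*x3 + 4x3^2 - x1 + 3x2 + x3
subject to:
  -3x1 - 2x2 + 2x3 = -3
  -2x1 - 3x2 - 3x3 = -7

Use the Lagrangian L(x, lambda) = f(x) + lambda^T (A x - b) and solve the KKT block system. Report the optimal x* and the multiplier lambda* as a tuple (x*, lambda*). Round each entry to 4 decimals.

Form the Lagrangian:
  L(x, lambda) = (1/2) x^T Q x + c^T x + lambda^T (A x - b)
Stationarity (grad_x L = 0): Q x + c + A^T lambda = 0.
Primal feasibility: A x = b.

This gives the KKT block system:
  [ Q   A^T ] [ x     ]   [-c ]
  [ A    0  ] [ lambda ] = [ b ]

Solving the linear system:
  x*      = (1.3001, 0.5082, 0.9584)
  lambda* = (0.035, 1.8565)
  f(x*)   = 7.1418

x* = (1.3001, 0.5082, 0.9584), lambda* = (0.035, 1.8565)


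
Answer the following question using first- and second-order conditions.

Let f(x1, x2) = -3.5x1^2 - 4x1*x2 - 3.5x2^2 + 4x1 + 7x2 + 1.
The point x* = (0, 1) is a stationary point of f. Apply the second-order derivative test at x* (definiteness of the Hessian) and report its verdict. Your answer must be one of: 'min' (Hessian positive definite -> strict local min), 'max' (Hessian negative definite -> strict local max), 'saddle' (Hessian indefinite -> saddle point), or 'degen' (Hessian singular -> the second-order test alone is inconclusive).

Compute the Hessian H = grad^2 f:
  H = [[-7, -4], [-4, -7]]
Verify stationarity: grad f(x*) = H x* + g = (0, 0).
Eigenvalues of H: -11, -3.
Both eigenvalues < 0, so H is negative definite -> x* is a strict local max.

max


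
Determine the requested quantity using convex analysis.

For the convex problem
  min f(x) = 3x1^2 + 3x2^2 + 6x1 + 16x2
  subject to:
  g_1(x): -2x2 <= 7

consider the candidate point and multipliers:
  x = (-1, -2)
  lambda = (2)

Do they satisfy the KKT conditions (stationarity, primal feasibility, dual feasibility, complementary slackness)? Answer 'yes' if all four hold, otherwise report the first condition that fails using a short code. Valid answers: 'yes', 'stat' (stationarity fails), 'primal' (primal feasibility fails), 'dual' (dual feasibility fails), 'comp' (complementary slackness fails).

Gradient of f: grad f(x) = Q x + c = (0, 4)
Constraint values g_i(x) = a_i^T x - b_i:
  g_1((-1, -2)) = -3
Stationarity residual: grad f(x) + sum_i lambda_i a_i = (0, 0)
  -> stationarity OK
Primal feasibility (all g_i <= 0): OK
Dual feasibility (all lambda_i >= 0): OK
Complementary slackness (lambda_i * g_i(x) = 0 for all i): FAILS

Verdict: the first failing condition is complementary_slackness -> comp.

comp


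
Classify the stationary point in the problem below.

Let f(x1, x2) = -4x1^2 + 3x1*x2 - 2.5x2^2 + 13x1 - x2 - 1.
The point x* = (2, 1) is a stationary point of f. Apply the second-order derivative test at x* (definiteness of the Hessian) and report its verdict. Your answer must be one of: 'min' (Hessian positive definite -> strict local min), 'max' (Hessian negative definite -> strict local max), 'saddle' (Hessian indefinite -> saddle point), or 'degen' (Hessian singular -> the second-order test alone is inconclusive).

Compute the Hessian H = grad^2 f:
  H = [[-8, 3], [3, -5]]
Verify stationarity: grad f(x*) = H x* + g = (0, 0).
Eigenvalues of H: -9.8541, -3.1459.
Both eigenvalues < 0, so H is negative definite -> x* is a strict local max.

max


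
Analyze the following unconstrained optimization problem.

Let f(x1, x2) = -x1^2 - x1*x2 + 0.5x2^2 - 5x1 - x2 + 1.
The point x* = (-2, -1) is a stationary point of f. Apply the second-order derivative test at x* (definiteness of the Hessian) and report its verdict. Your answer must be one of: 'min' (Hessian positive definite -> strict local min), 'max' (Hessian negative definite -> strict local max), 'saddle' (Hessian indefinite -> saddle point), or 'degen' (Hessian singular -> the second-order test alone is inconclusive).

Compute the Hessian H = grad^2 f:
  H = [[-2, -1], [-1, 1]]
Verify stationarity: grad f(x*) = H x* + g = (0, 0).
Eigenvalues of H: -2.3028, 1.3028.
Eigenvalues have mixed signs, so H is indefinite -> x* is a saddle point.

saddle


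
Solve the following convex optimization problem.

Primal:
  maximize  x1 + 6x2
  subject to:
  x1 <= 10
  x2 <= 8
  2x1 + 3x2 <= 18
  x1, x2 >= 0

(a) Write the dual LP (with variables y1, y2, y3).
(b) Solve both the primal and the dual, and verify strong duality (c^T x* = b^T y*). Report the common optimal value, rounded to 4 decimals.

The standard primal-dual pair for 'max c^T x s.t. A x <= b, x >= 0' is:
  Dual:  min b^T y  s.t.  A^T y >= c,  y >= 0.

So the dual LP is:
  minimize  10y1 + 8y2 + 18y3
  subject to:
    y1 + 2y3 >= 1
    y2 + 3y3 >= 6
    y1, y2, y3 >= 0

Solving the primal: x* = (0, 6).
  primal value c^T x* = 36.
Solving the dual: y* = (0, 0, 2).
  dual value b^T y* = 36.
Strong duality: c^T x* = b^T y*. Confirmed.

36


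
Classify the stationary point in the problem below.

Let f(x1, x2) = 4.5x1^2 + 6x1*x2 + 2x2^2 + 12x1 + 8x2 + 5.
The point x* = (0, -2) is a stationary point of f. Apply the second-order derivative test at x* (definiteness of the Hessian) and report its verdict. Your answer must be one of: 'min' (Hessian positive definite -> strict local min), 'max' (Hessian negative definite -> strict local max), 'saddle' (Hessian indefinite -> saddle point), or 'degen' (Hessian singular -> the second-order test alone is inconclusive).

Compute the Hessian H = grad^2 f:
  H = [[9, 6], [6, 4]]
Verify stationarity: grad f(x*) = H x* + g = (0, 0).
Eigenvalues of H: 0, 13.
H has a zero eigenvalue (singular; positive semidefinite but not definite), so H is neither positive definite, negative definite, nor indefinite. The second-order test alone is inconclusive -> degen.
(Indeed, f is constant along the null direction of H through x*, so x* is not a strict local extremum.)

degen


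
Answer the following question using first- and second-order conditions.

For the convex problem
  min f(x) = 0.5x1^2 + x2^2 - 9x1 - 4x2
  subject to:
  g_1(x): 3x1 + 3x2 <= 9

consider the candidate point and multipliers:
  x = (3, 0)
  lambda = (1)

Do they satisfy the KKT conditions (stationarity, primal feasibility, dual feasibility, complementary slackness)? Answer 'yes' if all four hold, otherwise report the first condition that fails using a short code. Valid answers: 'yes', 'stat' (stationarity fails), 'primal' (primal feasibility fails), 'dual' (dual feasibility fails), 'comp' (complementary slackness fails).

Gradient of f: grad f(x) = Q x + c = (-6, -4)
Constraint values g_i(x) = a_i^T x - b_i:
  g_1((3, 0)) = 0
Stationarity residual: grad f(x) + sum_i lambda_i a_i = (-3, -1)
  -> stationarity FAILS
Primal feasibility (all g_i <= 0): OK
Dual feasibility (all lambda_i >= 0): OK
Complementary slackness (lambda_i * g_i(x) = 0 for all i): OK

Verdict: the first failing condition is stationarity -> stat.

stat


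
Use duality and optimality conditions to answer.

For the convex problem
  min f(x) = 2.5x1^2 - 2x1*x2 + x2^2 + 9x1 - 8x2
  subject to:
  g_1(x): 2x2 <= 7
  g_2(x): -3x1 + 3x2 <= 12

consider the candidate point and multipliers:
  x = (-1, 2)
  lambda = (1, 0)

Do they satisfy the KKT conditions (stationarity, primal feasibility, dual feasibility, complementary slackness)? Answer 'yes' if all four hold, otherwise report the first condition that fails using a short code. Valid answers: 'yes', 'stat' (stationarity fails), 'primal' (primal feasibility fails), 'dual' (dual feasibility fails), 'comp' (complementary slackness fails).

Gradient of f: grad f(x) = Q x + c = (0, -2)
Constraint values g_i(x) = a_i^T x - b_i:
  g_1((-1, 2)) = -3
  g_2((-1, 2)) = -3
Stationarity residual: grad f(x) + sum_i lambda_i a_i = (0, 0)
  -> stationarity OK
Primal feasibility (all g_i <= 0): OK
Dual feasibility (all lambda_i >= 0): OK
Complementary slackness (lambda_i * g_i(x) = 0 for all i): FAILS

Verdict: the first failing condition is complementary_slackness -> comp.

comp


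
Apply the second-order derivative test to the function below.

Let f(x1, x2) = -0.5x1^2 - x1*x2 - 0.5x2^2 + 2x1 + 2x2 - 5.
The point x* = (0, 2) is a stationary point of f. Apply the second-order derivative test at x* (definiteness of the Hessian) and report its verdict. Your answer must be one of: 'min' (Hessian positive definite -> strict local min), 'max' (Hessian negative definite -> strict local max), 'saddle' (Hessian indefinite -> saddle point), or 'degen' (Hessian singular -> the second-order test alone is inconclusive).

Compute the Hessian H = grad^2 f:
  H = [[-1, -1], [-1, -1]]
Verify stationarity: grad f(x*) = H x* + g = (0, 0).
Eigenvalues of H: -2, 0.
H has a zero eigenvalue (singular; negative semidefinite but not definite), so H is neither positive definite, negative definite, nor indefinite. The second-order test alone is inconclusive -> degen.
(Indeed, f is constant along the null direction of H through x*, so x* is not a strict local extremum.)

degen


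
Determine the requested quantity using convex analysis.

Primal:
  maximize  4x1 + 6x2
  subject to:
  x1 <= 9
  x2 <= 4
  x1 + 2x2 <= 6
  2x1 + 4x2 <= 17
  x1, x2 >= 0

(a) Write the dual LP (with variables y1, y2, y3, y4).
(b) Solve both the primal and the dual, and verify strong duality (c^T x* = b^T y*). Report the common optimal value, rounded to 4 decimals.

The standard primal-dual pair for 'max c^T x s.t. A x <= b, x >= 0' is:
  Dual:  min b^T y  s.t.  A^T y >= c,  y >= 0.

So the dual LP is:
  minimize  9y1 + 4y2 + 6y3 + 17y4
  subject to:
    y1 + y3 + 2y4 >= 4
    y2 + 2y3 + 4y4 >= 6
    y1, y2, y3, y4 >= 0

Solving the primal: x* = (6, 0).
  primal value c^T x* = 24.
Solving the dual: y* = (0, 0, 4, 0).
  dual value b^T y* = 24.
Strong duality: c^T x* = b^T y*. Confirmed.

24


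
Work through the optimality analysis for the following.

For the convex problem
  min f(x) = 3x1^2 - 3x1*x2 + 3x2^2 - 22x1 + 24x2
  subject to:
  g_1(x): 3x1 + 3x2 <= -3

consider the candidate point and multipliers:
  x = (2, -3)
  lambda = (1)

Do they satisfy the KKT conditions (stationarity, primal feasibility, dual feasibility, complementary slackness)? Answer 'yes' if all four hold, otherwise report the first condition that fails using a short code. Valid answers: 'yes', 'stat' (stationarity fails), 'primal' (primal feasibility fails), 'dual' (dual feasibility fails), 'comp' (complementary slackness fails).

Gradient of f: grad f(x) = Q x + c = (-1, 0)
Constraint values g_i(x) = a_i^T x - b_i:
  g_1((2, -3)) = 0
Stationarity residual: grad f(x) + sum_i lambda_i a_i = (2, 3)
  -> stationarity FAILS
Primal feasibility (all g_i <= 0): OK
Dual feasibility (all lambda_i >= 0): OK
Complementary slackness (lambda_i * g_i(x) = 0 for all i): OK

Verdict: the first failing condition is stationarity -> stat.

stat


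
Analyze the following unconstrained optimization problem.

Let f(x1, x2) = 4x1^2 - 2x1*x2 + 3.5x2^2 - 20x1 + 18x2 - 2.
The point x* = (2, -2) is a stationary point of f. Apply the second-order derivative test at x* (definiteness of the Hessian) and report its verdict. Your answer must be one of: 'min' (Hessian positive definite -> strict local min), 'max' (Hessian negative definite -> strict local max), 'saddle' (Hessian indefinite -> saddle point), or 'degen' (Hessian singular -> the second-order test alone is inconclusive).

Compute the Hessian H = grad^2 f:
  H = [[8, -2], [-2, 7]]
Verify stationarity: grad f(x*) = H x* + g = (0, 0).
Eigenvalues of H: 5.4384, 9.5616.
Both eigenvalues > 0, so H is positive definite -> x* is a strict local min.

min


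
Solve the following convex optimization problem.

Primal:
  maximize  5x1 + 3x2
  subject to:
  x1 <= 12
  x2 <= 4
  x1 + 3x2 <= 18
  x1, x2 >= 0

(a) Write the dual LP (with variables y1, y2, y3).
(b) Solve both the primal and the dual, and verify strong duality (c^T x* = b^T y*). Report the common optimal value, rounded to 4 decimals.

The standard primal-dual pair for 'max c^T x s.t. A x <= b, x >= 0' is:
  Dual:  min b^T y  s.t.  A^T y >= c,  y >= 0.

So the dual LP is:
  minimize  12y1 + 4y2 + 18y3
  subject to:
    y1 + y3 >= 5
    y2 + 3y3 >= 3
    y1, y2, y3 >= 0

Solving the primal: x* = (12, 2).
  primal value c^T x* = 66.
Solving the dual: y* = (4, 0, 1).
  dual value b^T y* = 66.
Strong duality: c^T x* = b^T y*. Confirmed.

66


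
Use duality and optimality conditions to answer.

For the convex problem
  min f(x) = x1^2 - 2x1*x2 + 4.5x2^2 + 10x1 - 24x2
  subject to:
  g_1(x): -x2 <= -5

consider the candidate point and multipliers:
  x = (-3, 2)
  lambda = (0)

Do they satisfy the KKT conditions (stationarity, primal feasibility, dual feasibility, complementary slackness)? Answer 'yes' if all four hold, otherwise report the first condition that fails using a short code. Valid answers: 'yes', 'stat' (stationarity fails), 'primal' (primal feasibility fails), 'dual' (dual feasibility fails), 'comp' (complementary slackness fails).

Gradient of f: grad f(x) = Q x + c = (0, 0)
Constraint values g_i(x) = a_i^T x - b_i:
  g_1((-3, 2)) = 3
Stationarity residual: grad f(x) + sum_i lambda_i a_i = (0, 0)
  -> stationarity OK
Primal feasibility (all g_i <= 0): FAILS
Dual feasibility (all lambda_i >= 0): OK
Complementary slackness (lambda_i * g_i(x) = 0 for all i): OK

Verdict: the first failing condition is primal_feasibility -> primal.

primal


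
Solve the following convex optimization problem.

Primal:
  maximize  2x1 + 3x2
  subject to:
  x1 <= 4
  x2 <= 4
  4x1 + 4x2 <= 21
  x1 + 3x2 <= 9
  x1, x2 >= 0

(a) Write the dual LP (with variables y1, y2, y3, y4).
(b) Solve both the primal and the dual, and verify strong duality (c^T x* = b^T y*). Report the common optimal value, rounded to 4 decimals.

The standard primal-dual pair for 'max c^T x s.t. A x <= b, x >= 0' is:
  Dual:  min b^T y  s.t.  A^T y >= c,  y >= 0.

So the dual LP is:
  minimize  4y1 + 4y2 + 21y3 + 9y4
  subject to:
    y1 + 4y3 + y4 >= 2
    y2 + 4y3 + 3y4 >= 3
    y1, y2, y3, y4 >= 0

Solving the primal: x* = (3.375, 1.875).
  primal value c^T x* = 12.375.
Solving the dual: y* = (0, 0, 0.375, 0.5).
  dual value b^T y* = 12.375.
Strong duality: c^T x* = b^T y*. Confirmed.

12.375


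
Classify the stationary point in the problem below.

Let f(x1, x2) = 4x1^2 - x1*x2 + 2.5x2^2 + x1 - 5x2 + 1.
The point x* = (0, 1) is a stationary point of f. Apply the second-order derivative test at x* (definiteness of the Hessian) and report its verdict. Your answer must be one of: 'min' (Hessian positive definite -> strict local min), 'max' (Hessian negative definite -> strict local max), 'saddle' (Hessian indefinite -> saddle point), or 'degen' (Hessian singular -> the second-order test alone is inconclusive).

Compute the Hessian H = grad^2 f:
  H = [[8, -1], [-1, 5]]
Verify stationarity: grad f(x*) = H x* + g = (0, 0).
Eigenvalues of H: 4.6972, 8.3028.
Both eigenvalues > 0, so H is positive definite -> x* is a strict local min.

min


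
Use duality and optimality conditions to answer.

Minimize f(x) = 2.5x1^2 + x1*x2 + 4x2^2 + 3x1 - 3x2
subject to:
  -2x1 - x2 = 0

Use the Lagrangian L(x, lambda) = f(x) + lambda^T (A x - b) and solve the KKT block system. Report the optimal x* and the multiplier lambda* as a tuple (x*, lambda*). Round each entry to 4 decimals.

Form the Lagrangian:
  L(x, lambda) = (1/2) x^T Q x + c^T x + lambda^T (A x - b)
Stationarity (grad_x L = 0): Q x + c + A^T lambda = 0.
Primal feasibility: A x = b.

This gives the KKT block system:
  [ Q   A^T ] [ x     ]   [-c ]
  [ A    0  ] [ lambda ] = [ b ]

Solving the linear system:
  x*      = (-0.2727, 0.5455)
  lambda* = (1.0909)
  f(x*)   = -1.2273

x* = (-0.2727, 0.5455), lambda* = (1.0909)


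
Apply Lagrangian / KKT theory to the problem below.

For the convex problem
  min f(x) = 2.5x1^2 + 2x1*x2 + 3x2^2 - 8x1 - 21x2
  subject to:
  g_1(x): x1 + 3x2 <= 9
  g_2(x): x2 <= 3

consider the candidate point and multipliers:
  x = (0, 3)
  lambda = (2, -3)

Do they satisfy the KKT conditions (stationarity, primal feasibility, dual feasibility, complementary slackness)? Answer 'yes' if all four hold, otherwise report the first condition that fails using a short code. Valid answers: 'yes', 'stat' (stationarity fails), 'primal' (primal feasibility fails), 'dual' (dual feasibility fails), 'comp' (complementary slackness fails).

Gradient of f: grad f(x) = Q x + c = (-2, -3)
Constraint values g_i(x) = a_i^T x - b_i:
  g_1((0, 3)) = 0
  g_2((0, 3)) = 0
Stationarity residual: grad f(x) + sum_i lambda_i a_i = (0, 0)
  -> stationarity OK
Primal feasibility (all g_i <= 0): OK
Dual feasibility (all lambda_i >= 0): FAILS
Complementary slackness (lambda_i * g_i(x) = 0 for all i): OK

Verdict: the first failing condition is dual_feasibility -> dual.

dual


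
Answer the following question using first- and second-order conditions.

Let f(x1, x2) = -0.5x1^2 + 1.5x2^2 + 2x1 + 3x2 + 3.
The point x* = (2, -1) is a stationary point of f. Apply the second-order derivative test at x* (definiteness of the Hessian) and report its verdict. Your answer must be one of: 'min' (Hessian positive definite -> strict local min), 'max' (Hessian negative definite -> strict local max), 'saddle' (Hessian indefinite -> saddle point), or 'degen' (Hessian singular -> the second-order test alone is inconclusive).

Compute the Hessian H = grad^2 f:
  H = [[-1, 0], [0, 3]]
Verify stationarity: grad f(x*) = H x* + g = (0, 0).
Eigenvalues of H: -1, 3.
Eigenvalues have mixed signs, so H is indefinite -> x* is a saddle point.

saddle


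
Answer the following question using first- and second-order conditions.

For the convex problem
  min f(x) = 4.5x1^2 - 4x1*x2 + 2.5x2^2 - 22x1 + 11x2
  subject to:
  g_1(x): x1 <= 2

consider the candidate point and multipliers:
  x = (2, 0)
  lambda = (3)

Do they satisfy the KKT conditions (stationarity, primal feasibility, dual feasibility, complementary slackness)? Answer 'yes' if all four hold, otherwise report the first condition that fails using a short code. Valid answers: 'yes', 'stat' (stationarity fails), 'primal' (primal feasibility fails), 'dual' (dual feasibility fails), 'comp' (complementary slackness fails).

Gradient of f: grad f(x) = Q x + c = (-4, 3)
Constraint values g_i(x) = a_i^T x - b_i:
  g_1((2, 0)) = 0
Stationarity residual: grad f(x) + sum_i lambda_i a_i = (-1, 3)
  -> stationarity FAILS
Primal feasibility (all g_i <= 0): OK
Dual feasibility (all lambda_i >= 0): OK
Complementary slackness (lambda_i * g_i(x) = 0 for all i): OK

Verdict: the first failing condition is stationarity -> stat.

stat


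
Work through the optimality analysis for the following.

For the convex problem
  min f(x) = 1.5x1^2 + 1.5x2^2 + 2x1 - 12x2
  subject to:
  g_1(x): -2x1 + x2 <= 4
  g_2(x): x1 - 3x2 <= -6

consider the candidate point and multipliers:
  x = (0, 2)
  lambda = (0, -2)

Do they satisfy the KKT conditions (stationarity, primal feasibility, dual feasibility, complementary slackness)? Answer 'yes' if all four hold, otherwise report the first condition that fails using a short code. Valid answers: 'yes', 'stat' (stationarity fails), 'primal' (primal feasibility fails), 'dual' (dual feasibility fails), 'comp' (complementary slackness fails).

Gradient of f: grad f(x) = Q x + c = (2, -6)
Constraint values g_i(x) = a_i^T x - b_i:
  g_1((0, 2)) = -2
  g_2((0, 2)) = 0
Stationarity residual: grad f(x) + sum_i lambda_i a_i = (0, 0)
  -> stationarity OK
Primal feasibility (all g_i <= 0): OK
Dual feasibility (all lambda_i >= 0): FAILS
Complementary slackness (lambda_i * g_i(x) = 0 for all i): OK

Verdict: the first failing condition is dual_feasibility -> dual.

dual


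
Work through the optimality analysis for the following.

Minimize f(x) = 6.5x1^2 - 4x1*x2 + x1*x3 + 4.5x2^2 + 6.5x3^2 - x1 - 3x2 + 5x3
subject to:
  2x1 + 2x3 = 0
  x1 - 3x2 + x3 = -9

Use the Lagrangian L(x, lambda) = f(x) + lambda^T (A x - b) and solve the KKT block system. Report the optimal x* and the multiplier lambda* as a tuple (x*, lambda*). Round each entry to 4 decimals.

Form the Lagrangian:
  L(x, lambda) = (1/2) x^T Q x + c^T x + lambda^T (A x - b)
Stationarity (grad_x L = 0): Q x + c + A^T lambda = 0.
Primal feasibility: A x = b.

This gives the KKT block system:
  [ Q   A^T ] [ x     ]   [-c ]
  [ A    0  ] [ lambda ] = [ b ]

Solving the linear system:
  x*      = (0.75, 3, -0.75)
  lambda* = (-1.5, 7)
  f(x*)   = 24.75

x* = (0.75, 3, -0.75), lambda* = (-1.5, 7)


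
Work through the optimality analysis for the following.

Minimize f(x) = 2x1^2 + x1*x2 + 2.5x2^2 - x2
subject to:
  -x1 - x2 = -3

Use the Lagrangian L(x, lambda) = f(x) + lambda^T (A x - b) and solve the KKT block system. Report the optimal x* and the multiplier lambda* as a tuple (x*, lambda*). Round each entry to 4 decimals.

Form the Lagrangian:
  L(x, lambda) = (1/2) x^T Q x + c^T x + lambda^T (A x - b)
Stationarity (grad_x L = 0): Q x + c + A^T lambda = 0.
Primal feasibility: A x = b.

This gives the KKT block system:
  [ Q   A^T ] [ x     ]   [-c ]
  [ A    0  ] [ lambda ] = [ b ]

Solving the linear system:
  x*      = (1.5714, 1.4286)
  lambda* = (7.7143)
  f(x*)   = 10.8571

x* = (1.5714, 1.4286), lambda* = (7.7143)


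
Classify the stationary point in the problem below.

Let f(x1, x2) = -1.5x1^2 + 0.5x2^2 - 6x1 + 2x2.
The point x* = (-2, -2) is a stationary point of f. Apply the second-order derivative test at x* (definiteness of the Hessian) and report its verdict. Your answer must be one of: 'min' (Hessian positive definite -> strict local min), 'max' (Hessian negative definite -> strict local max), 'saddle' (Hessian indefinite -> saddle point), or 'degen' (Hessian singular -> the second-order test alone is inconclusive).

Compute the Hessian H = grad^2 f:
  H = [[-3, 0], [0, 1]]
Verify stationarity: grad f(x*) = H x* + g = (0, 0).
Eigenvalues of H: -3, 1.
Eigenvalues have mixed signs, so H is indefinite -> x* is a saddle point.

saddle


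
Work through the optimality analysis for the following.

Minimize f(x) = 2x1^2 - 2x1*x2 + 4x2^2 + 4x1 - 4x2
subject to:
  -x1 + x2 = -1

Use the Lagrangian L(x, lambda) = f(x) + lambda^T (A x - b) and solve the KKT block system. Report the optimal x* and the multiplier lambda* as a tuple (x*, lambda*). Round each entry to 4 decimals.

Form the Lagrangian:
  L(x, lambda) = (1/2) x^T Q x + c^T x + lambda^T (A x - b)
Stationarity (grad_x L = 0): Q x + c + A^T lambda = 0.
Primal feasibility: A x = b.

This gives the KKT block system:
  [ Q   A^T ] [ x     ]   [-c ]
  [ A    0  ] [ lambda ] = [ b ]

Solving the linear system:
  x*      = (0.75, -0.25)
  lambda* = (7.5)
  f(x*)   = 5.75

x* = (0.75, -0.25), lambda* = (7.5)


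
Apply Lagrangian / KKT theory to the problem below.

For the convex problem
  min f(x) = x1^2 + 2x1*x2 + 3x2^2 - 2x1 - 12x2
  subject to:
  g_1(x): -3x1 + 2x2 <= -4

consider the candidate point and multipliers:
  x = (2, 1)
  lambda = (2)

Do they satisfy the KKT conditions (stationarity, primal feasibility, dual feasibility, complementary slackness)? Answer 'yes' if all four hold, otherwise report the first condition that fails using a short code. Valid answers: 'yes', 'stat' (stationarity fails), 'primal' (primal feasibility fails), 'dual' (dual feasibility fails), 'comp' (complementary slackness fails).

Gradient of f: grad f(x) = Q x + c = (4, -2)
Constraint values g_i(x) = a_i^T x - b_i:
  g_1((2, 1)) = 0
Stationarity residual: grad f(x) + sum_i lambda_i a_i = (-2, 2)
  -> stationarity FAILS
Primal feasibility (all g_i <= 0): OK
Dual feasibility (all lambda_i >= 0): OK
Complementary slackness (lambda_i * g_i(x) = 0 for all i): OK

Verdict: the first failing condition is stationarity -> stat.

stat


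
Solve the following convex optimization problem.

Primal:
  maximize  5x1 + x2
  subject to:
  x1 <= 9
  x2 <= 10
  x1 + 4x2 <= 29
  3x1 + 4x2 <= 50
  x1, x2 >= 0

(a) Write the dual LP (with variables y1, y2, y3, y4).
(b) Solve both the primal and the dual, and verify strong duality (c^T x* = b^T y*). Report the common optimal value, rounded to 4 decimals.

The standard primal-dual pair for 'max c^T x s.t. A x <= b, x >= 0' is:
  Dual:  min b^T y  s.t.  A^T y >= c,  y >= 0.

So the dual LP is:
  minimize  9y1 + 10y2 + 29y3 + 50y4
  subject to:
    y1 + y3 + 3y4 >= 5
    y2 + 4y3 + 4y4 >= 1
    y1, y2, y3, y4 >= 0

Solving the primal: x* = (9, 5).
  primal value c^T x* = 50.
Solving the dual: y* = (4.75, 0, 0.25, 0).
  dual value b^T y* = 50.
Strong duality: c^T x* = b^T y*. Confirmed.

50


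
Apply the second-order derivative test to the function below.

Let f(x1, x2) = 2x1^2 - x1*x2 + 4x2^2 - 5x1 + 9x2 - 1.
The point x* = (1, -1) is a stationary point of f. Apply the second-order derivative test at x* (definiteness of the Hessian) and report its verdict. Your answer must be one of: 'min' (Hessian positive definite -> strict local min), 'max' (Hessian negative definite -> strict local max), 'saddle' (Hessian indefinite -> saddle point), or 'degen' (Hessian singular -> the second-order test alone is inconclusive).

Compute the Hessian H = grad^2 f:
  H = [[4, -1], [-1, 8]]
Verify stationarity: grad f(x*) = H x* + g = (0, 0).
Eigenvalues of H: 3.7639, 8.2361.
Both eigenvalues > 0, so H is positive definite -> x* is a strict local min.

min


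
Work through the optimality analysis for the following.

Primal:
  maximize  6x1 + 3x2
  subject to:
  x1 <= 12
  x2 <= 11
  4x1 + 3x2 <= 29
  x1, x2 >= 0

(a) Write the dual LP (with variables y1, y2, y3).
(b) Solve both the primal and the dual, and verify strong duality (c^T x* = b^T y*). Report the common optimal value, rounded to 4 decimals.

The standard primal-dual pair for 'max c^T x s.t. A x <= b, x >= 0' is:
  Dual:  min b^T y  s.t.  A^T y >= c,  y >= 0.

So the dual LP is:
  minimize  12y1 + 11y2 + 29y3
  subject to:
    y1 + 4y3 >= 6
    y2 + 3y3 >= 3
    y1, y2, y3 >= 0

Solving the primal: x* = (7.25, 0).
  primal value c^T x* = 43.5.
Solving the dual: y* = (0, 0, 1.5).
  dual value b^T y* = 43.5.
Strong duality: c^T x* = b^T y*. Confirmed.

43.5


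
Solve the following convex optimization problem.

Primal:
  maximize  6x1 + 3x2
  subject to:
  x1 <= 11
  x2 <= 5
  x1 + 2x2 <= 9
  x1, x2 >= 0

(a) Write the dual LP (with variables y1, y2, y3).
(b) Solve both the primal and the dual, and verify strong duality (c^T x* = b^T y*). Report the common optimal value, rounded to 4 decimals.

The standard primal-dual pair for 'max c^T x s.t. A x <= b, x >= 0' is:
  Dual:  min b^T y  s.t.  A^T y >= c,  y >= 0.

So the dual LP is:
  minimize  11y1 + 5y2 + 9y3
  subject to:
    y1 + y3 >= 6
    y2 + 2y3 >= 3
    y1, y2, y3 >= 0

Solving the primal: x* = (9, 0).
  primal value c^T x* = 54.
Solving the dual: y* = (0, 0, 6).
  dual value b^T y* = 54.
Strong duality: c^T x* = b^T y*. Confirmed.

54


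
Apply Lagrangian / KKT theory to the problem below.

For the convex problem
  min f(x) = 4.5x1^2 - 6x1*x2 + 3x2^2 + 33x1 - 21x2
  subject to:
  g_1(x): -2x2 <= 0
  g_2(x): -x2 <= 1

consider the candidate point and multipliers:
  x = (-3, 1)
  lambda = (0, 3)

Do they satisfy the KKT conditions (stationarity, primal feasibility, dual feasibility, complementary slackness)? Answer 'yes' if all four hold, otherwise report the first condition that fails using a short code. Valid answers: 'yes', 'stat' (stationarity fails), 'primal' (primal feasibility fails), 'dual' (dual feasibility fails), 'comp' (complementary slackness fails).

Gradient of f: grad f(x) = Q x + c = (0, 3)
Constraint values g_i(x) = a_i^T x - b_i:
  g_1((-3, 1)) = -2
  g_2((-3, 1)) = -2
Stationarity residual: grad f(x) + sum_i lambda_i a_i = (0, 0)
  -> stationarity OK
Primal feasibility (all g_i <= 0): OK
Dual feasibility (all lambda_i >= 0): OK
Complementary slackness (lambda_i * g_i(x) = 0 for all i): FAILS

Verdict: the first failing condition is complementary_slackness -> comp.

comp


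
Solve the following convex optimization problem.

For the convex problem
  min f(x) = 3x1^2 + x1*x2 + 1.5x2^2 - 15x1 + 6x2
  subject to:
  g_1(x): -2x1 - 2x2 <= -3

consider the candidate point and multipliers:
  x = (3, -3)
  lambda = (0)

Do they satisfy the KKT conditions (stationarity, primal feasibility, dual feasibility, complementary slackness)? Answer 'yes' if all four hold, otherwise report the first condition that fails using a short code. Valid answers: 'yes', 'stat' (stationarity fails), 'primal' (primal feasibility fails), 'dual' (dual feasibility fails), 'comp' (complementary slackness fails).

Gradient of f: grad f(x) = Q x + c = (0, 0)
Constraint values g_i(x) = a_i^T x - b_i:
  g_1((3, -3)) = 3
Stationarity residual: grad f(x) + sum_i lambda_i a_i = (0, 0)
  -> stationarity OK
Primal feasibility (all g_i <= 0): FAILS
Dual feasibility (all lambda_i >= 0): OK
Complementary slackness (lambda_i * g_i(x) = 0 for all i): OK

Verdict: the first failing condition is primal_feasibility -> primal.

primal


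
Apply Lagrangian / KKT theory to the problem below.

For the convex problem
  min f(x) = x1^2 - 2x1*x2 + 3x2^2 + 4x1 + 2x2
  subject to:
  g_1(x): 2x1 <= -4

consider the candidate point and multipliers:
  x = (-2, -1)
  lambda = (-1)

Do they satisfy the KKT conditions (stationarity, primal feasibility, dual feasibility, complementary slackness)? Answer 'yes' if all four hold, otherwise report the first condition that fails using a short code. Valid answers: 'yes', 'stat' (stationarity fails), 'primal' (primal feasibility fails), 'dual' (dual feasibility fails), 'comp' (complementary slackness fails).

Gradient of f: grad f(x) = Q x + c = (2, 0)
Constraint values g_i(x) = a_i^T x - b_i:
  g_1((-2, -1)) = 0
Stationarity residual: grad f(x) + sum_i lambda_i a_i = (0, 0)
  -> stationarity OK
Primal feasibility (all g_i <= 0): OK
Dual feasibility (all lambda_i >= 0): FAILS
Complementary slackness (lambda_i * g_i(x) = 0 for all i): OK

Verdict: the first failing condition is dual_feasibility -> dual.

dual


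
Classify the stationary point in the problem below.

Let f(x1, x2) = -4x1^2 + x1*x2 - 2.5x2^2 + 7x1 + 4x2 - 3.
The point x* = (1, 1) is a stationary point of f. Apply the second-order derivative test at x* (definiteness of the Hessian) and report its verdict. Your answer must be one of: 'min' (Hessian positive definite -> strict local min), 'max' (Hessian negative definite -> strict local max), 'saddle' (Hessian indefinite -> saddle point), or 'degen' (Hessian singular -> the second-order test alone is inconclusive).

Compute the Hessian H = grad^2 f:
  H = [[-8, 1], [1, -5]]
Verify stationarity: grad f(x*) = H x* + g = (0, 0).
Eigenvalues of H: -8.3028, -4.6972.
Both eigenvalues < 0, so H is negative definite -> x* is a strict local max.

max


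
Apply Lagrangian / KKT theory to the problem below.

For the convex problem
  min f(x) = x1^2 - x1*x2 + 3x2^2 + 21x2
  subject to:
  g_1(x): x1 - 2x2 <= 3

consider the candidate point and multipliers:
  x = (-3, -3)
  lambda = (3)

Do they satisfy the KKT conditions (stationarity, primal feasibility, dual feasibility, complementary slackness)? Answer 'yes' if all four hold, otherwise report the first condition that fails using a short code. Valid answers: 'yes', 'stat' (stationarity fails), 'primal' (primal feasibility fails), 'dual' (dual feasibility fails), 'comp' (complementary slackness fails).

Gradient of f: grad f(x) = Q x + c = (-3, 6)
Constraint values g_i(x) = a_i^T x - b_i:
  g_1((-3, -3)) = 0
Stationarity residual: grad f(x) + sum_i lambda_i a_i = (0, 0)
  -> stationarity OK
Primal feasibility (all g_i <= 0): OK
Dual feasibility (all lambda_i >= 0): OK
Complementary slackness (lambda_i * g_i(x) = 0 for all i): OK

Verdict: yes, KKT holds.

yes
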